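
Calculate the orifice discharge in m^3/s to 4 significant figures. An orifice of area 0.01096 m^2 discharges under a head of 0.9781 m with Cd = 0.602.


Approach: apply the orifice equation, Q = Cd*A*sqrt(2*g*h).
Q = 0.602 * 0.01096 * sqrt(2*9.81*0.9781) = 0.02890 m^3/s
Therefore the orifice discharge = 0.02890 m^3/s.


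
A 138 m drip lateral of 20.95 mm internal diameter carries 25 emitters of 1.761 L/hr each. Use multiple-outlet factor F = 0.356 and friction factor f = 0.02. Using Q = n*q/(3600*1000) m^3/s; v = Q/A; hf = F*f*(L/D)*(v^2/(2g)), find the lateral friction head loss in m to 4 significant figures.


Q = 25*1.761/(3600*1000) = 1.22292e-05 m^3/s
A = pi*(20.95e-3/2)^2 = 3.44713e-04 m^2, so v = Q/A = 0.0354763 m/s
hf = 0.356*0.02*(138/0.02095)*(0.0354763^2/(2*9.81)) = 0.003009 m
Therefore the lateral friction head loss = 0.003009 m.


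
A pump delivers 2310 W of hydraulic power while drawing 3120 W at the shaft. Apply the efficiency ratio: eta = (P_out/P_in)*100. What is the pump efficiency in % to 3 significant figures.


eta = (2310 / 3120) * 100 = 74.0 %
Therefore the pump efficiency = 74.0 %.


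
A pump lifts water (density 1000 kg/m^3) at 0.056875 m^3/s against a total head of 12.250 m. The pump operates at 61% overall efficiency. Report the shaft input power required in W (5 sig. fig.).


Approach: apply hydraulic power then efficiency conversion, P = rho*g*Q*H; P_in = P/eta.
Step 1 — hydraulic power (P = rho*g*Q*H):
  P = 1000 * 9.81 * 0.056875 * 12.250 = 6834.811 W
Step 2 — input power: P_in = P/eta = 6834.811 / 0.61 = 11205 W
Therefore the shaft input power required = 11205 W.


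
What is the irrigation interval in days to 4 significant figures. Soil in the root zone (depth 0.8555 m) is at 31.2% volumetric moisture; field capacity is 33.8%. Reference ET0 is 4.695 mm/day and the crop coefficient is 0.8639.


Approach: apply soil-water budget scheduling, SMD = (FC-theta)/100*depth*1000; ETc = ET0*Kc; interval = SMD/ETc.
Step 1 — soil moisture deficit:
  SMD = (33.8 - 31.2)/100 * 0.8555 * 1000 = 22.2430 mm
Step 2 — daily crop ET (ETc = ET0*Kc):
  ETc = 4.695 * 0.8639 = 4.05601 mm/day
Step 3 — irrigation interval (SMD/ETc):
  interval = 22.2430 / 4.05601 = 5.484 days
Therefore the irrigation interval = 5.484 days.


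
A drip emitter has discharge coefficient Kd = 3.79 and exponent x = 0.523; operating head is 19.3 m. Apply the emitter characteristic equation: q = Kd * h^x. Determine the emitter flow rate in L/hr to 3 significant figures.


q = 3.79 * 19.3^0.523 = 17.8 L/hr
Therefore the emitter flow rate = 17.8 L/hr.


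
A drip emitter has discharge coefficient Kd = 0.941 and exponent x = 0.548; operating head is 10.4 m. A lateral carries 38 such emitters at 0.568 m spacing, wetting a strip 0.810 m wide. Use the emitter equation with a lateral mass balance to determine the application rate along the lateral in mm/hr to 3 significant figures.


Approach: apply the emitter equation with a lateral mass balance, q = Kd*h^x; Q = n*q; rate = Q/(n*spacing*width).
Step 1 — single emitter flow (q = Kd*h^x):
  q = 0.941 * 10.4^0.548 = 3.3957 L/hr
Step 2 — total lateral flow: Q = 38 * 3.3957 = 129.03 L/hr
Step 3 — wetted area: A = 38 * 0.568 * 0.810 = 17.483 m^2
Step 4 — application rate: Q/A = 129.03/17.483 = 7.38 mm/hr
Therefore the application rate along the lateral = 7.38 mm/hr.


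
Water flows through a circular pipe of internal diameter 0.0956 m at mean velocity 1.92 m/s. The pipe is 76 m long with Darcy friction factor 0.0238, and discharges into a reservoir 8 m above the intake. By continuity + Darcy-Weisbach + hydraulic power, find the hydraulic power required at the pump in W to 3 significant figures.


Approach: apply continuity + Darcy-Weisbach + hydraulic power, Q = A*v; hf = f*(L/D)*(v^2/(2g)); H = static + hf; P = rho*g*Q*H.
Step 1 — flow rate (continuity, Q = A*v):
  A = pi*(0.0956/2)^2 = 0.0071780 m^2
  Q = 0.0071780 * 1.92 = 0.013782 m^3/s
Step 2 — friction head loss (Darcy-Weisbach):
  hf = 0.0238 * (76/0.0956) * (1.92^2 / (2*9.81))
  hf = 3.5550 m
Step 3 — total head: H = 8 + 3.5550 = 11.555 m
Step 4 — hydraulic power (P = rho*g*Q*H):
  P = 1000 * 9.81 * 0.013782 * 11.555 = 1560 W
Therefore the hydraulic power required at the pump = 1560 W.


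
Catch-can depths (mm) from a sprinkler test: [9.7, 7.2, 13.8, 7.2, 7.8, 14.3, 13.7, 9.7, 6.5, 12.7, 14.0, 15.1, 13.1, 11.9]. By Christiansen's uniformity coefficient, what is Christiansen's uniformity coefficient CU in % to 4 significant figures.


Approach: apply Christiansen's uniformity coefficient, CU = (1 - mean_abs_deviation/mean)*100.
mean = 11.1929 mm
mean |d_i - mean| = 2.72245 mm
CU = (1 - 2.72245/11.1929)*100 = 75.68 %
Therefore Christiansen's uniformity coefficient CU = 75.68 %.


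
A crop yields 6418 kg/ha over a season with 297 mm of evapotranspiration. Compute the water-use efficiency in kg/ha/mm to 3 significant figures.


Approach: apply the water-use efficiency ratio, WUE = yield/ET.
WUE = 6418 / 297 = 21.6 kg/ha/mm
Therefore the water-use efficiency = 21.6 kg/ha/mm.


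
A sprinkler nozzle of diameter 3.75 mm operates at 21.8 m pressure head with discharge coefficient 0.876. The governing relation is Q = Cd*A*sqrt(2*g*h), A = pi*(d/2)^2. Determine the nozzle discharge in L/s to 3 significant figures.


A = pi*(3.75e-3/2)^2 = 1.1045e-05 m^2
Q = 0.876 * 1.1045e-05 * sqrt(2*9.81*21.8) * 1000 = 0.200 L/s
Therefore the nozzle discharge = 0.200 L/s.


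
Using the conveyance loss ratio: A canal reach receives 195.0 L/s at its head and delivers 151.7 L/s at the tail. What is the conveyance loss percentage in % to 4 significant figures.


Approach: apply the conveyance loss ratio, loss% = ((Q_head - Q_tail)/Q_head)*100.
loss = ((195.0 - 151.7)/195.0)*100 = 22.21 %
Therefore the conveyance loss percentage = 22.21 %.


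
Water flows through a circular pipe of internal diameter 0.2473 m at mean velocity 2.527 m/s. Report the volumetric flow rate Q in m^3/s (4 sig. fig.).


Approach: apply the continuity equation for pipe flow, Q = A * v with A = pi*(D/2)^2.
A = pi*(0.2473/2)^2 = 0.0480328 m^2
Q = 0.0480328 * 2.527 = 0.1214 m^3/s
Therefore the volumetric flow rate Q = 0.1214 m^3/s.


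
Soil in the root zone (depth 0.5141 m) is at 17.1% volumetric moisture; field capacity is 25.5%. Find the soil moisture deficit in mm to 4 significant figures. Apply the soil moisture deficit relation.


Approach: apply the soil moisture deficit relation, SMD = (FC - theta)/100 * depth * 1000.
SMD = (25.5 - 17.1)/100 * 0.5141 * 1000 = 43.18 mm
Therefore the soil moisture deficit = 43.18 mm.


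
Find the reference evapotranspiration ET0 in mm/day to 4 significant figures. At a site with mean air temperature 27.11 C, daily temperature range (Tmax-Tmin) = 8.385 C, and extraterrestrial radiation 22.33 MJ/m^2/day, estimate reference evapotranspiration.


Approach: apply the Hargreaves-Samani method, ET0 = 0.0023*(Tmean+17.8)*sqrt(Tmax-Tmin)*0.408*Ra.
ET0 = 0.0023*(27.11+17.8)*sqrt(8.385)*0.408*22.33 = 2.725 mm/day
Therefore the reference evapotranspiration ET0 = 2.725 mm/day.


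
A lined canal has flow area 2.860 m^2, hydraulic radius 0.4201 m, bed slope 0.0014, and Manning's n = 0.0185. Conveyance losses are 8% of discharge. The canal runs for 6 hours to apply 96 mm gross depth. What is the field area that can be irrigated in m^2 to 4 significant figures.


Approach: apply Manning's equation with a conveyance and depth budget, Q = (1/n)*A*R^(2/3)*S^(1/2); Q_field = Q*(1-loss); Area = Q_field*t/(d/1000).
Step 1 — canal discharge (Manning's equation):
  Q = (1/0.0185) * 2.860 * 0.4201^(2/3) * 0.0014^(1/2) = 3.24459 m^3/s
Step 2 — delivered flow: Q_field = 3.24459*(1 - 8/100) = 2.98502 m^3/s
Step 3 — volume delivered: V = 2.98502 * 6*3600 = 64476.5 m^3
Step 4 — area served: A = V / (depth/1000) = 64476.5 / 0.096 = 671600 m^2
Therefore the field area that can be irrigated = 671600 m^2.


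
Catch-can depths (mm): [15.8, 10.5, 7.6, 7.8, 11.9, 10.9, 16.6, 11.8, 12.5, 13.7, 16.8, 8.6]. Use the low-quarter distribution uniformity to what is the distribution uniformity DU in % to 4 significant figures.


Approach: apply the low-quarter distribution uniformity, DU = (mean of lowest quarter of readings / overall mean)*100.
sorted lowest 3 of 12: [7.6, 7.8, 8.6] -> mean = 8.00000 mm
overall mean = 12.0417 mm
DU = (8.00000/12.0417)*100 = 66.44 %
Therefore the distribution uniformity DU = 66.44 %.


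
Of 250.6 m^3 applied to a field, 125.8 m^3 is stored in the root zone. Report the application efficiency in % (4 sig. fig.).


Approach: apply the application efficiency ratio, Ea = (stored/applied)*100.
Ea = (125.8/250.6)*100 = 50.20 %
Therefore the application efficiency = 50.20 %.


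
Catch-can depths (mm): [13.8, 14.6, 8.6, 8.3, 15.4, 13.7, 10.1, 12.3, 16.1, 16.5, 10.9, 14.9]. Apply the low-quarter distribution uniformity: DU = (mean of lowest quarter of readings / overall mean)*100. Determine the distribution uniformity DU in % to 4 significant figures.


sorted lowest 3 of 12: [8.3, 8.6, 10.1] -> mean = 9.00000 mm
overall mean = 12.9333 mm
DU = (9.00000/12.9333)*100 = 69.59 %
Therefore the distribution uniformity DU = 69.59 %.


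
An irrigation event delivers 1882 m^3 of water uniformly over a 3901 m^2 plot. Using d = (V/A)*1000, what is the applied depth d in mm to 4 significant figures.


d = (1882 / 3901) * 1000 = 482.4 mm
Therefore the applied depth d = 482.4 mm.


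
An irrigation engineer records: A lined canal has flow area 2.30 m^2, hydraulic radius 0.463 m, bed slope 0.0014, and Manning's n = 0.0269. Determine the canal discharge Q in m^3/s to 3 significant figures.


Approach: apply Manning's equation, Q = (1/n)*A*R^(2/3)*S^(1/2).
Q = (1/0.0269) * 2.30 * 0.463^(2/3) * 0.0014^(1/2) = 1.91 m^3/s
Therefore the canal discharge Q = 1.91 m^3/s.


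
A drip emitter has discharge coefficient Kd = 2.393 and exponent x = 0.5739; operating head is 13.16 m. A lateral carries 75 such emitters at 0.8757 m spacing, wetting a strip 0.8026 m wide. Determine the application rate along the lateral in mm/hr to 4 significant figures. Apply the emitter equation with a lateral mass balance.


Approach: apply the emitter equation with a lateral mass balance, q = Kd*h^x; Q = n*q; rate = Q/(n*spacing*width).
Step 1 — single emitter flow (q = Kd*h^x):
  q = 2.393 * 13.16^0.5739 = 10.5023 L/hr
Step 2 — total lateral flow: Q = 75 * 10.5023 = 787.671 L/hr
Step 3 — wetted area: A = 75 * 0.8757 * 0.8026 = 52.7128 m^2
Step 4 — application rate: Q/A = 787.671/52.7128 = 14.94 mm/hr
Therefore the application rate along the lateral = 14.94 mm/hr.


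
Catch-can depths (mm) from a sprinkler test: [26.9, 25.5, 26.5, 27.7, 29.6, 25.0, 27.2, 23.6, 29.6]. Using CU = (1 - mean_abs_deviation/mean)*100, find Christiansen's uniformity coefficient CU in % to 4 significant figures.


mean = 26.8444 mm
mean |d_i - mean| = 1.50617 mm
CU = (1 - 1.50617/26.8444)*100 = 94.39 %
Therefore Christiansen's uniformity coefficient CU = 94.39 %.


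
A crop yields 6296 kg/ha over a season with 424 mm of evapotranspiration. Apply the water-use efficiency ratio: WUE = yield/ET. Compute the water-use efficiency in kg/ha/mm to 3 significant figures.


WUE = 6296 / 424 = 14.8 kg/ha/mm
Therefore the water-use efficiency = 14.8 kg/ha/mm.


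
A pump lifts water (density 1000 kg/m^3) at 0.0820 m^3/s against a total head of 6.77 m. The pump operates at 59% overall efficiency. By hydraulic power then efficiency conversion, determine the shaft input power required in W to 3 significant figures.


Approach: apply hydraulic power then efficiency conversion, P = rho*g*Q*H; P_in = P/eta.
Step 1 — hydraulic power (P = rho*g*Q*H):
  P = 1000 * 9.81 * 0.0820 * 6.77 = 5445.9 W
Step 2 — input power: P_in = P/eta = 5445.9 / 0.59 = 9230 W
Therefore the shaft input power required = 9230 W.


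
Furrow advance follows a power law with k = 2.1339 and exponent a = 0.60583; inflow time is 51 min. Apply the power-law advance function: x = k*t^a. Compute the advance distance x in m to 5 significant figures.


x = 2.1339 * 51^0.60583 = 23.103 m
Therefore the advance distance x = 23.103 m.


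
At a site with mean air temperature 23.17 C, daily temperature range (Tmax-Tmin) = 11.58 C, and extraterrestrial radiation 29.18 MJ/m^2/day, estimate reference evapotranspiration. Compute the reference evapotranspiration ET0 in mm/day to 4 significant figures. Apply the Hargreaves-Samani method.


Approach: apply the Hargreaves-Samani method, ET0 = 0.0023*(Tmean+17.8)*sqrt(Tmax-Tmin)*0.408*Ra.
ET0 = 0.0023*(23.17+17.8)*sqrt(11.58)*0.408*29.18 = 3.818 mm/day
Therefore the reference evapotranspiration ET0 = 3.818 mm/day.


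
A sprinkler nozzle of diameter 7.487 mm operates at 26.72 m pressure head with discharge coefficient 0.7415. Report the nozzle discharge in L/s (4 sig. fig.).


Approach: apply the orifice equation, Q = Cd*A*sqrt(2*g*h), A = pi*(d/2)^2.
A = pi*(7.487e-3/2)^2 = 4.40256e-05 m^2
Q = 0.7415 * 4.40256e-05 * sqrt(2*9.81*26.72) * 1000 = 0.7475 L/s
Therefore the nozzle discharge = 0.7475 L/s.


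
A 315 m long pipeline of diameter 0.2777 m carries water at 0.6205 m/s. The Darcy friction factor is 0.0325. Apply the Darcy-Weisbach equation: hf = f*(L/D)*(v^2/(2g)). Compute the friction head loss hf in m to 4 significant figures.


hf = 0.0325 * (315/0.2777) * (0.6205^2 / (2*9.81))
hf = 0.7234 m
Therefore the friction head loss hf = 0.7234 m.


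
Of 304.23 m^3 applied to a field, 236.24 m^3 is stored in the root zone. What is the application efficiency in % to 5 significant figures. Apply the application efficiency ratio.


Approach: apply the application efficiency ratio, Ea = (stored/applied)*100.
Ea = (236.24/304.23)*100 = 77.652 %
Therefore the application efficiency = 77.652 %.


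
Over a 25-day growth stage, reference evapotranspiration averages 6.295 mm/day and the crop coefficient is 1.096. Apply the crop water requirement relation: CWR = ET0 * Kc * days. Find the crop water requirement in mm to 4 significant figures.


CWR = 6.295 * 1.096 * 25 = 172.5 mm
Therefore the crop water requirement = 172.5 mm.


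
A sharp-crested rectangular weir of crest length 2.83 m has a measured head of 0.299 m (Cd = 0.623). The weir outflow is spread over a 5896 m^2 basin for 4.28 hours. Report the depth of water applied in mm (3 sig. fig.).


Approach: apply the rectangular weir equation with a volume-to-depth conversion, Q = (2/3)*Cd*L*sqrt(2g)*H^1.5; d = Q*t/A * 1000.
Step 1 — weir discharge:
  Q = (2/3)*0.623*2.83*sqrt(2*9.81)*0.299^1.5 = 0.85122 m^3/s
Step 2 — volume: V = 0.85122 * 4.28*3600 = 13116 m^3
Step 3 — depth: d = V/A * 1000 = 13116/5896 * 1000 = 2220 mm
Therefore the depth of water applied = 2220 mm.


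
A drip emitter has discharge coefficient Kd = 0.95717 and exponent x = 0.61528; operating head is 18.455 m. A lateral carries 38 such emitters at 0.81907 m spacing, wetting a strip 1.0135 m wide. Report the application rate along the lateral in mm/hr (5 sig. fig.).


Approach: apply the emitter equation with a lateral mass balance, q = Kd*h^x; Q = n*q; rate = Q/(n*spacing*width).
Step 1 — single emitter flow (q = Kd*h^x):
  q = 0.95717 * 18.455^0.61528 = 5.754449 L/hr
Step 2 — total lateral flow: Q = 38 * 5.754449 = 218.6691 L/hr
Step 3 — wetted area: A = 38 * 0.81907 * 1.0135 = 31.54484 m^2
Step 4 — application rate: Q/A = 218.6691/31.54484 = 6.9320 mm/hr
Therefore the application rate along the lateral = 6.9320 mm/hr.


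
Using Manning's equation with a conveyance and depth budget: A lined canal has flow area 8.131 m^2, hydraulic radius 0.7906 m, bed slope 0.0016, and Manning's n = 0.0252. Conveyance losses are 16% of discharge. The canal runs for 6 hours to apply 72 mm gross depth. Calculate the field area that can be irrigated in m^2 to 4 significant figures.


Approach: apply Manning's equation with a conveyance and depth budget, Q = (1/n)*A*R^(2/3)*S^(1/2); Q_field = Q*(1-loss); Area = Q_field*t/(d/1000).
Step 1 — canal discharge (Manning's equation):
  Q = (1/0.0252) * 8.131 * 0.7906^(2/3) * 0.0016^(1/2) = 11.0351 m^3/s
Step 2 — delivered flow: Q_field = 11.0351*(1 - 16/100) = 9.26945 m^3/s
Step 3 — volume delivered: V = 9.26945 * 6*3600 = 200220 m^3
Step 4 — area served: A = V / (depth/1000) = 200220 / 0.072 = 2781000 m^2
Therefore the field area that can be irrigated = 2781000 m^2.


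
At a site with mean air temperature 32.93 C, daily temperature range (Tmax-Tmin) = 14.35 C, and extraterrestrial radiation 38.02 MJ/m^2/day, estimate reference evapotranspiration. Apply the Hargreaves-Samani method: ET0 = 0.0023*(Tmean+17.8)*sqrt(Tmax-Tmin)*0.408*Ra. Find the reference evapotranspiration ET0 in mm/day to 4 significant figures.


ET0 = 0.0023*(32.93+17.8)*sqrt(14.35)*0.408*38.02 = 6.856 mm/day
Therefore the reference evapotranspiration ET0 = 6.856 mm/day.


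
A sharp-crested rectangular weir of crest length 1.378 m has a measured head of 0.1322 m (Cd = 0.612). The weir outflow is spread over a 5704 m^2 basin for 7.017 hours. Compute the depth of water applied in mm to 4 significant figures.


Approach: apply the rectangular weir equation with a volume-to-depth conversion, Q = (2/3)*Cd*L*sqrt(2g)*H^1.5; d = Q*t/A * 1000.
Step 1 — weir discharge:
  Q = (2/3)*0.612*1.378*sqrt(2*9.81)*0.1322^1.5 = 0.119703 m^3/s
Step 2 — volume: V = 0.119703 * 7.017*3600 = 3023.85 m^3
Step 3 — depth: d = V/A * 1000 = 3023.85/5704 * 1000 = 530.1 mm
Therefore the depth of water applied = 530.1 mm.


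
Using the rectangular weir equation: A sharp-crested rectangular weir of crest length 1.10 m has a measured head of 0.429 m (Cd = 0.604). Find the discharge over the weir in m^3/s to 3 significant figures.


Approach: apply the rectangular weir equation, Q = (2/3)*Cd*L*sqrt(2g)*H^1.5.
Q = (2/3)*0.604*1.10*sqrt(2*9.81)*0.429^1.5 = 0.551 m^3/s
Therefore the discharge over the weir = 0.551 m^3/s.


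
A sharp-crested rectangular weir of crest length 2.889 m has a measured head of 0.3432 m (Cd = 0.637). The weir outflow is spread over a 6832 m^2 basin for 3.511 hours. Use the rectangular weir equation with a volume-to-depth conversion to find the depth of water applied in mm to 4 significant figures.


Approach: apply the rectangular weir equation with a volume-to-depth conversion, Q = (2/3)*Cd*L*sqrt(2g)*H^1.5; d = Q*t/A * 1000.
Step 1 — weir discharge:
  Q = (2/3)*0.637*2.889*sqrt(2*9.81)*0.3432^1.5 = 1.09261 m^3/s
Step 2 — volume: V = 1.09261 * 3.511*3600 = 13810.2 m^3
Step 3 — depth: d = V/A * 1000 = 13810.2/6832 * 1000 = 2021 mm
Therefore the depth of water applied = 2021 mm.


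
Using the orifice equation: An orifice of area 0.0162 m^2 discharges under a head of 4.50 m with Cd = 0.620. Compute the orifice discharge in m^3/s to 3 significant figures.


Approach: apply the orifice equation, Q = Cd*A*sqrt(2*g*h).
Q = 0.620 * 0.0162 * sqrt(2*9.81*4.50) = 0.0944 m^3/s
Therefore the orifice discharge = 0.0944 m^3/s.


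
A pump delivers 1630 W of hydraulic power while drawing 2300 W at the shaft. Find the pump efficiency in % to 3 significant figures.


Approach: apply the efficiency ratio, eta = (P_out/P_in)*100.
eta = (1630 / 2300) * 100 = 70.9 %
Therefore the pump efficiency = 70.9 %.


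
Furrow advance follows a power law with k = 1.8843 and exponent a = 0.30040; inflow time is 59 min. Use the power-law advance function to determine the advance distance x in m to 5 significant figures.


Approach: apply the power-law advance function, x = k*t^a.
x = 1.8843 * 59^0.30040 = 6.4138 m
Therefore the advance distance x = 6.4138 m.


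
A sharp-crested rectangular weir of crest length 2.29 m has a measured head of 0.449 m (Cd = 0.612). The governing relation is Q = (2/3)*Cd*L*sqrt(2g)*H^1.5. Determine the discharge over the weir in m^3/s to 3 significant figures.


Q = (2/3)*0.612*2.29*sqrt(2*9.81)*0.449^1.5 = 1.25 m^3/s
Therefore the discharge over the weir = 1.25 m^3/s.


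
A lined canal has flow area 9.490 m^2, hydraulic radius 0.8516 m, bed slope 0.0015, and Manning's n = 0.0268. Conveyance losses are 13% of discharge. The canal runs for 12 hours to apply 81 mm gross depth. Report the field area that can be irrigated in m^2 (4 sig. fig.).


Approach: apply Manning's equation with a conveyance and depth budget, Q = (1/n)*A*R^(2/3)*S^(1/2); Q_field = Q*(1-loss); Area = Q_field*t/(d/1000).
Step 1 — canal discharge (Manning's equation):
  Q = (1/0.0268) * 9.490 * 0.8516^(2/3) * 0.0015^(1/2) = 12.3216 m^3/s
Step 2 — delivered flow: Q_field = 12.3216*(1 - 13/100) = 10.7198 m^3/s
Step 3 — volume delivered: V = 10.7198 * 12*3600 = 463095 m^3
Step 4 — area served: A = V / (depth/1000) = 463095 / 0.081 = 5717000 m^2
Therefore the field area that can be irrigated = 5717000 m^2.


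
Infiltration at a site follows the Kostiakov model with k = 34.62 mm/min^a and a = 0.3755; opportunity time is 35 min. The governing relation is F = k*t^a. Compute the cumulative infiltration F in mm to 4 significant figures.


F = 34.62 * 35^0.3755 = 131.6 mm
Therefore the cumulative infiltration F = 131.6 mm.


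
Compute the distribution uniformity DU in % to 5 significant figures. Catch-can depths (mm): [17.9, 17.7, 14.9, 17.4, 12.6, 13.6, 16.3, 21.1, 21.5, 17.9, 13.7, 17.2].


Approach: apply the low-quarter distribution uniformity, DU = (mean of lowest quarter of readings / overall mean)*100.
sorted lowest 3 of 12: [12.6, 13.6, 13.7] -> mean = 13.30000 mm
overall mean = 16.81667 mm
DU = (13.30000/16.81667)*100 = 79.088 %
Therefore the distribution uniformity DU = 79.088 %.


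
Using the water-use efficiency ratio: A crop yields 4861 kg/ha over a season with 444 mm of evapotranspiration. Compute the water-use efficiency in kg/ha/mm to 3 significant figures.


Approach: apply the water-use efficiency ratio, WUE = yield/ET.
WUE = 4861 / 444 = 10.9 kg/ha/mm
Therefore the water-use efficiency = 10.9 kg/ha/mm.


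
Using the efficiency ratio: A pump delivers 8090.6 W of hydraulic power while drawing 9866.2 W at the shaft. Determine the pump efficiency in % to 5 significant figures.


Approach: apply the efficiency ratio, eta = (P_out/P_in)*100.
eta = (8090.6 / 9866.2) * 100 = 82.003 %
Therefore the pump efficiency = 82.003 %.


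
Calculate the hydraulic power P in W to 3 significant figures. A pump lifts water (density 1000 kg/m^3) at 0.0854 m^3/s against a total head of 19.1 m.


Approach: apply the hydraulic power relation, P = rho*g*Q*H.
P = 1000 * 9.81 * 0.0854 * 19.1 = 16000 W
Therefore the hydraulic power P = 16000 W.


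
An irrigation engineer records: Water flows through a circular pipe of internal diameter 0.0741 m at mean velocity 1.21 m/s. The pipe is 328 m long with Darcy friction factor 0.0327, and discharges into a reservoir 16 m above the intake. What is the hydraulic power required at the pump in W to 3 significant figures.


Approach: apply continuity + Darcy-Weisbach + hydraulic power, Q = A*v; hf = f*(L/D)*(v^2/(2g)); H = static + hf; P = rho*g*Q*H.
Step 1 — flow rate (continuity, Q = A*v):
  A = pi*(0.0741/2)^2 = 0.0043125 m^2
  Q = 0.0043125 * 1.21 = 0.0052181 m^3/s
Step 2 — friction head loss (Darcy-Weisbach):
  hf = 0.0327 * (328/0.0741) * (1.21^2 / (2*9.81))
  hf = 10.801 m
Step 3 — total head: H = 16 + 10.801 = 26.801 m
Step 4 — hydraulic power (P = rho*g*Q*H):
  P = 1000 * 9.81 * 0.0052181 * 26.801 = 1370 W
Therefore the hydraulic power required at the pump = 1370 W.


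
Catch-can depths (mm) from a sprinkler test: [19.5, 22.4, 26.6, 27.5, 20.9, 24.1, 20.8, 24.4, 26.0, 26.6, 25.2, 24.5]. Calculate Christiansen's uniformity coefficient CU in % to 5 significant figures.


Approach: apply Christiansen's uniformity coefficient, CU = (1 - mean_abs_deviation/mean)*100.
mean = 24.04167 mm
mean |d_i - mean| = 2.094444 mm
CU = (1 - 2.094444/24.04167)*100 = 91.288 %
Therefore Christiansen's uniformity coefficient CU = 91.288 %.


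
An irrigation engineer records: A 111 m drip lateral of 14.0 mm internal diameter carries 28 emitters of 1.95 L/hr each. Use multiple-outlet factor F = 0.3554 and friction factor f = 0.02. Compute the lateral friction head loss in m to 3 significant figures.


Approach: apply Darcy-Weisbach with the multiple-outlet F-factor, Q = n*q/(3600*1000) m^3/s; v = Q/A; hf = F*f*(L/D)*(v^2/(2g)).
Q = 28*1.95/(3600*1000) = 1.5167e-05 m^3/s
A = pi*(14.0e-3/2)^2 = 1.5394e-04 m^2, so v = Q/A = 0.098524 m/s
hf = 0.3554*0.02*(111/0.0140)*(0.098524^2/(2*9.81)) = 0.0279 m
Therefore the lateral friction head loss = 0.0279 m.


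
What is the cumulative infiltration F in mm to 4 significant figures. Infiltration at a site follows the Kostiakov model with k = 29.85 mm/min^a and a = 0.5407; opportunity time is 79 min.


Approach: apply the Kostiakov infiltration equation, F = k*t^a.
F = 29.85 * 79^0.5407 = 317.0 mm
Therefore the cumulative infiltration F = 317.0 mm.


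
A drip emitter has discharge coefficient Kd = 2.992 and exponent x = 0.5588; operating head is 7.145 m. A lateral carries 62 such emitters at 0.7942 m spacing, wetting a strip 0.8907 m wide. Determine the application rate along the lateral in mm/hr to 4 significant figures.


Approach: apply the emitter equation with a lateral mass balance, q = Kd*h^x; Q = n*q; rate = Q/(n*spacing*width).
Step 1 — single emitter flow (q = Kd*h^x):
  q = 2.992 * 7.145^0.5588 = 8.97797 L/hr
Step 2 — total lateral flow: Q = 62 * 8.97797 = 556.634 L/hr
Step 3 — wetted area: A = 62 * 0.7942 * 0.8907 = 43.8584 m^2
Step 4 — application rate: Q/A = 556.634/43.8584 = 12.69 mm/hr
Therefore the application rate along the lateral = 12.69 mm/hr.


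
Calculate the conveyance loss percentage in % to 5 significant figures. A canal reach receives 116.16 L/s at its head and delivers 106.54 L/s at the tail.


Approach: apply the conveyance loss ratio, loss% = ((Q_head - Q_tail)/Q_head)*100.
loss = ((116.16 - 106.54)/116.16)*100 = 8.2817 %
Therefore the conveyance loss percentage = 8.2817 %.


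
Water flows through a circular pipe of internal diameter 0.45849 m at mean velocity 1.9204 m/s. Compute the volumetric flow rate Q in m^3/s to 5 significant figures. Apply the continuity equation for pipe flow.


Approach: apply the continuity equation for pipe flow, Q = A * v with A = pi*(D/2)^2.
A = pi*(0.45849/2)^2 = 0.1651010 m^2
Q = 0.1651010 * 1.9204 = 0.31706 m^3/s
Therefore the volumetric flow rate Q = 0.31706 m^3/s.


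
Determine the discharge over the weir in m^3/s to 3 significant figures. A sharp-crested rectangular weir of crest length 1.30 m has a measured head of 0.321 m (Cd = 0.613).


Approach: apply the rectangular weir equation, Q = (2/3)*Cd*L*sqrt(2g)*H^1.5.
Q = (2/3)*0.613*1.30*sqrt(2*9.81)*0.321^1.5 = 0.428 m^3/s
Therefore the discharge over the weir = 0.428 m^3/s.


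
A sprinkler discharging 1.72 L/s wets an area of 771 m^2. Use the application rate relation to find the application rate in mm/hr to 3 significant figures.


Approach: apply the application rate relation, rate = (Q/A)*3600.
rate = (1.72 / 771) * 3600 = 8.03 mm/hr
Therefore the application rate = 8.03 mm/hr.


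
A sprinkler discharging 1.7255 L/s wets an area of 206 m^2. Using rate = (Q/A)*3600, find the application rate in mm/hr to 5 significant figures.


rate = (1.7255 / 206) * 3600 = 30.154 mm/hr
Therefore the application rate = 30.154 mm/hr.


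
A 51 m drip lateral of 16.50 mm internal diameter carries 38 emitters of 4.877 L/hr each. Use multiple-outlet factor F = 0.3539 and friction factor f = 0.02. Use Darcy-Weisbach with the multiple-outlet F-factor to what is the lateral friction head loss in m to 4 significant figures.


Approach: apply Darcy-Weisbach with the multiple-outlet F-factor, Q = n*q/(3600*1000) m^3/s; v = Q/A; hf = F*f*(L/D)*(v^2/(2g)).
Q = 38*4.877/(3600*1000) = 5.14794e-05 m^3/s
A = pi*(16.50e-3/2)^2 = 2.13825e-04 m^2, so v = Q/A = 0.240755 m/s
hf = 0.3539*0.02*(51/0.01650)*(0.240755^2/(2*9.81)) = 0.06463 m
Therefore the lateral friction head loss = 0.06463 m.


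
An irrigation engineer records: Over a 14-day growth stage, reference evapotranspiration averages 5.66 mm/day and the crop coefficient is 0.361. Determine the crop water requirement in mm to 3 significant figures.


Approach: apply the crop water requirement relation, CWR = ET0 * Kc * days.
CWR = 5.66 * 0.361 * 14 = 28.6 mm
Therefore the crop water requirement = 28.6 mm.


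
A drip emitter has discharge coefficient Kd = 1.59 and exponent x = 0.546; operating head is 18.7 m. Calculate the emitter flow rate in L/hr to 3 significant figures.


Approach: apply the emitter characteristic equation, q = Kd * h^x.
q = 1.59 * 18.7^0.546 = 7.87 L/hr
Therefore the emitter flow rate = 7.87 L/hr.


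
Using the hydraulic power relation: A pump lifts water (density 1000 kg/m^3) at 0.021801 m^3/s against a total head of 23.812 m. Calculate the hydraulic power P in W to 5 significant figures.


Approach: apply the hydraulic power relation, P = rho*g*Q*H.
P = 1000 * 9.81 * 0.021801 * 23.812 = 5092.6 W
Therefore the hydraulic power P = 5092.6 W.


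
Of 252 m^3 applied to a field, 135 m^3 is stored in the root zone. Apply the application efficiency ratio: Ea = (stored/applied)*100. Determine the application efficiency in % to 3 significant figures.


Ea = (135/252)*100 = 53.6 %
Therefore the application efficiency = 53.6 %.


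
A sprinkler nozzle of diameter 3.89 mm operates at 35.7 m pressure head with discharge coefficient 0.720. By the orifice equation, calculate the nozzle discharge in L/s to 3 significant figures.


Approach: apply the orifice equation, Q = Cd*A*sqrt(2*g*h), A = pi*(d/2)^2.
A = pi*(3.89e-3/2)^2 = 1.1885e-05 m^2
Q = 0.720 * 1.1885e-05 * sqrt(2*9.81*35.7) * 1000 = 0.226 L/s
Therefore the nozzle discharge = 0.226 L/s.


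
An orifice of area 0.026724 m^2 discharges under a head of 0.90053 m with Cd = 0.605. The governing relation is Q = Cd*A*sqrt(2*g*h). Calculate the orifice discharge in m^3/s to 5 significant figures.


Q = 0.605 * 0.026724 * sqrt(2*9.81*0.90053) = 0.067960 m^3/s
Therefore the orifice discharge = 0.067960 m^3/s.


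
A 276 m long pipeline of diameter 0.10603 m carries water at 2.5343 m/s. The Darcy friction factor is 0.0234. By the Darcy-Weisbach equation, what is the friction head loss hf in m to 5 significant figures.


Approach: apply the Darcy-Weisbach equation, hf = f*(L/D)*(v^2/(2g)).
hf = 0.0234 * (276/0.10603) * (2.5343^2 / (2*9.81))
hf = 19.939 m
Therefore the friction head loss hf = 19.939 m.


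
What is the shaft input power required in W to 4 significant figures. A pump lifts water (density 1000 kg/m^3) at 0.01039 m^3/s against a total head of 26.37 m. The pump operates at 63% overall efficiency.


Approach: apply hydraulic power then efficiency conversion, P = rho*g*Q*H; P_in = P/eta.
Step 1 — hydraulic power (P = rho*g*Q*H):
  P = 1000 * 9.81 * 0.01039 * 26.37 = 2687.79 W
Step 2 — input power: P_in = P/eta = 2687.79 / 0.63 = 4266 W
Therefore the shaft input power required = 4266 W.


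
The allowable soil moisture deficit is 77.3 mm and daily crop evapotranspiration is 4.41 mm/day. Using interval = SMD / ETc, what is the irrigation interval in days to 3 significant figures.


interval = 77.3 / 4.41 = 17.5 days
Therefore the irrigation interval = 17.5 days.


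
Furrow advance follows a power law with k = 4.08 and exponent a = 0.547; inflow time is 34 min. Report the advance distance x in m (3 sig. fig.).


Approach: apply the power-law advance function, x = k*t^a.
x = 4.08 * 34^0.547 = 28.1 m
Therefore the advance distance x = 28.1 m.


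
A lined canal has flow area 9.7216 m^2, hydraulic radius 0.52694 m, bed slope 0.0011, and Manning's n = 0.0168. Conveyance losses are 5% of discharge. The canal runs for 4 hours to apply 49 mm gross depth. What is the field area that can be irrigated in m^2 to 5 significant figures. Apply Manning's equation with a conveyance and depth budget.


Approach: apply Manning's equation with a conveyance and depth budget, Q = (1/n)*A*R^(2/3)*S^(1/2); Q_field = Q*(1-loss); Area = Q_field*t/(d/1000).
Step 1 — canal discharge (Manning's equation):
  Q = (1/0.0168) * 9.7216 * 0.52694^(2/3) * 0.0011^(1/2) = 12.52081 m^3/s
Step 2 — delivered flow: Q_field = 12.52081*(1 - 5/100) = 11.89476 m^3/s
Step 3 — volume delivered: V = 11.89476 * 4*3600 = 171284.6 m^3
Step 4 — area served: A = V / (depth/1000) = 171284.6 / 0.049 = 3495600 m^2
Therefore the field area that can be irrigated = 3495600 m^2.


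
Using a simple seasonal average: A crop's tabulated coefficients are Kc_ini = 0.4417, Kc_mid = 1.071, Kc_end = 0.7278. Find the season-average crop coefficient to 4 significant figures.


Approach: apply a simple seasonal average, Kc_avg = (Kc_ini + Kc_mid + Kc_end)/3.
Kc_avg = (0.4417 + 1.071 + 0.7278)/3 = 0.7468
Therefore the season-average crop coefficient = 0.7468.


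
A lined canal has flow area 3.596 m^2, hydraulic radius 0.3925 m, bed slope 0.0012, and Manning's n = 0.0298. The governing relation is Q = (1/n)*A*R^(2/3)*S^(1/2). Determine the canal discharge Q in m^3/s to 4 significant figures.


Q = (1/0.0298) * 3.596 * 0.3925^(2/3) * 0.0012^(1/2) = 2.241 m^3/s
Therefore the canal discharge Q = 2.241 m^3/s.


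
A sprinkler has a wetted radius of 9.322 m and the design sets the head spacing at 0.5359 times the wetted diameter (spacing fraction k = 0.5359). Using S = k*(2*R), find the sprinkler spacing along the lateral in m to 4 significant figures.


S = 0.5359 * (2 * 9.322) = 9.991 m
Therefore the sprinkler spacing along the lateral = 9.991 m.


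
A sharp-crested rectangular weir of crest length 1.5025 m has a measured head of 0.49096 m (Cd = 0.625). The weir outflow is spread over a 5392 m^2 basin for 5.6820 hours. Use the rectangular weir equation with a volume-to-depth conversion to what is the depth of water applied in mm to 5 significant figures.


Approach: apply the rectangular weir equation with a volume-to-depth conversion, Q = (2/3)*Cd*L*sqrt(2g)*H^1.5; d = Q*t/A * 1000.
Step 1 — weir discharge:
  Q = (2/3)*0.625*1.5025*sqrt(2*9.81)*0.49096^1.5 = 0.9539419 m^3/s
Step 2 — volume: V = 0.9539419 * 5.6820*3600 = 19513.07 m^3
Step 3 — depth: d = V/A * 1000 = 19513.07/5392 * 1000 = 3618.9 mm
Therefore the depth of water applied = 3618.9 mm.


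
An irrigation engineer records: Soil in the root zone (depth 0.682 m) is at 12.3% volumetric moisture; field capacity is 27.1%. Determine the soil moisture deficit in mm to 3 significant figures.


Approach: apply the soil moisture deficit relation, SMD = (FC - theta)/100 * depth * 1000.
SMD = (27.1 - 12.3)/100 * 0.682 * 1000 = 101 mm
Therefore the soil moisture deficit = 101 mm.


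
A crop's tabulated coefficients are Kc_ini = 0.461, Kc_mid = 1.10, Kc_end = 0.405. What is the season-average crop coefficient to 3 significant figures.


Approach: apply a simple seasonal average, Kc_avg = (Kc_ini + Kc_mid + Kc_end)/3.
Kc_avg = (0.461 + 1.10 + 0.405)/3 = 0.655
Therefore the season-average crop coefficient = 0.655.


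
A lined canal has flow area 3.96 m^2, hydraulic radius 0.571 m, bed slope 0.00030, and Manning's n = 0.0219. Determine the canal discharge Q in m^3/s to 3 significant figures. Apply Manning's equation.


Approach: apply Manning's equation, Q = (1/n)*A*R^(2/3)*S^(1/2).
Q = (1/0.0219) * 3.96 * 0.571^(2/3) * 0.00030^(1/2) = 2.16 m^3/s
Therefore the canal discharge Q = 2.16 m^3/s.


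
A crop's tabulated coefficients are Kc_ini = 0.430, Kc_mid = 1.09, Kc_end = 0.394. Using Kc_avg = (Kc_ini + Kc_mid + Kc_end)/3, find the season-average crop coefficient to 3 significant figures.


Kc_avg = (0.430 + 1.09 + 0.394)/3 = 0.638
Therefore the season-average crop coefficient = 0.638.


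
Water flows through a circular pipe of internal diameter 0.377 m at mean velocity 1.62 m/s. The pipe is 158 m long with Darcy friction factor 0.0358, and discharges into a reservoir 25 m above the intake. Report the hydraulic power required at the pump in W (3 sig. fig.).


Approach: apply continuity + Darcy-Weisbach + hydraulic power, Q = A*v; hf = f*(L/D)*(v^2/(2g)); H = static + hf; P = rho*g*Q*H.
Step 1 — flow rate (continuity, Q = A*v):
  A = pi*(0.377/2)^2 = 0.11163 m^2
  Q = 0.11163 * 1.62 = 0.18084 m^3/s
Step 2 — friction head loss (Darcy-Weisbach):
  hf = 0.0358 * (158/0.377) * (1.62^2 / (2*9.81))
  hf = 2.0069 m
Step 3 — total head: H = 25 + 2.0069 = 27.007 m
Step 4 — hydraulic power (P = rho*g*Q*H):
  P = 1000 * 9.81 * 0.18084 * 27.007 = 47900 W
Therefore the hydraulic power required at the pump = 47900 W.


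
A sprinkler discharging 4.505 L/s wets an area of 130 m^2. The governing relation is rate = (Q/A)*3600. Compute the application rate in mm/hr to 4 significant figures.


rate = (4.505 / 130) * 3600 = 124.8 mm/hr
Therefore the application rate = 124.8 mm/hr.


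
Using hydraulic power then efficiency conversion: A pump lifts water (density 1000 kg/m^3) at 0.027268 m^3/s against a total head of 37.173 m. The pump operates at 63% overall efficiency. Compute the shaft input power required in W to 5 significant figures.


Approach: apply hydraulic power then efficiency conversion, P = rho*g*Q*H; P_in = P/eta.
Step 1 — hydraulic power (P = rho*g*Q*H):
  P = 1000 * 9.81 * 0.027268 * 37.173 = 9943.743 W
Step 2 — input power: P_in = P/eta = 9943.743 / 0.63 = 15784 W
Therefore the shaft input power required = 15784 W.


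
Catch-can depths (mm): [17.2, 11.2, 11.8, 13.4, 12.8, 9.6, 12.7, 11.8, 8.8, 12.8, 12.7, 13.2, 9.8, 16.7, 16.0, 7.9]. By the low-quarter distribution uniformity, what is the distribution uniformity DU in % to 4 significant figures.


Approach: apply the low-quarter distribution uniformity, DU = (mean of lowest quarter of readings / overall mean)*100.
sorted lowest 4 of 16: [7.9, 8.8, 9.6, 9.8] -> mean = 9.02500 mm
overall mean = 12.4000 mm
DU = (9.02500/12.4000)*100 = 72.78 %
Therefore the distribution uniformity DU = 72.78 %.


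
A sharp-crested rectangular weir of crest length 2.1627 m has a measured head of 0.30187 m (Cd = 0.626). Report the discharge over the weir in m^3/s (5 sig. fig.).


Approach: apply the rectangular weir equation, Q = (2/3)*Cd*L*sqrt(2g)*H^1.5.
Q = (2/3)*0.626*2.1627*sqrt(2*9.81)*0.30187^1.5 = 0.66307 m^3/s
Therefore the discharge over the weir = 0.66307 m^3/s.


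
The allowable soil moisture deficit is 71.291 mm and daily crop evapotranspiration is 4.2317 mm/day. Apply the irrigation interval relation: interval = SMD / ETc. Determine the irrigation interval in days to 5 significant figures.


interval = 71.291 / 4.2317 = 16.847 days
Therefore the irrigation interval = 16.847 days.


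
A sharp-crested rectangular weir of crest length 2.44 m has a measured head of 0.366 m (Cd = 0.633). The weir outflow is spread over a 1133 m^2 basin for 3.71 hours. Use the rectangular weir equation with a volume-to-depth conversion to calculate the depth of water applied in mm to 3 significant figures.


Approach: apply the rectangular weir equation with a volume-to-depth conversion, Q = (2/3)*Cd*L*sqrt(2g)*H^1.5; d = Q*t/A * 1000.
Step 1 — weir discharge:
  Q = (2/3)*0.633*2.44*sqrt(2*9.81)*0.366^1.5 = 1.0099 m^3/s
Step 2 — volume: V = 1.0099 * 3.71*3600 = 13488 m^3
Step 3 — depth: d = V/A * 1000 = 13488/1133 * 1000 = 11900 mm
Therefore the depth of water applied = 11900 mm.


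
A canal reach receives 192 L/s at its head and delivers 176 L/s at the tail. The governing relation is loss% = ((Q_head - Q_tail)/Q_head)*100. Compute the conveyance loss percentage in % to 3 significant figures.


loss = ((192 - 176)/192)*100 = 8.33 %
Therefore the conveyance loss percentage = 8.33 %.


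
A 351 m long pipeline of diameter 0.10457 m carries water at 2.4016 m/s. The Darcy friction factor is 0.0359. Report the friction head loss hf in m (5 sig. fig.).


Approach: apply the Darcy-Weisbach equation, hf = f*(L/D)*(v^2/(2g)).
hf = 0.0359 * (351/0.10457) * (2.4016^2 / (2*9.81))
hf = 35.424 m
Therefore the friction head loss hf = 35.424 m.


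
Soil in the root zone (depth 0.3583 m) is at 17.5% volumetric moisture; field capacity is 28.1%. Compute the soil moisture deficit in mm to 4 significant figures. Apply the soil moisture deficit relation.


Approach: apply the soil moisture deficit relation, SMD = (FC - theta)/100 * depth * 1000.
SMD = (28.1 - 17.5)/100 * 0.3583 * 1000 = 37.98 mm
Therefore the soil moisture deficit = 37.98 mm.
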